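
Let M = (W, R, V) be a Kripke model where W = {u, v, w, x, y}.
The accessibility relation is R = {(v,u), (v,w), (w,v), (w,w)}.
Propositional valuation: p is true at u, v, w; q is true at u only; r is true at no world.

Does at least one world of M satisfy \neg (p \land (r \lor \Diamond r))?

Let φ = \neg (p \land (r \lor \Diamond r)). Evaluate φ at each world:
  u (successors ∅): φ is true.
  v (successors {u, w}): φ is true.
  w (successors {v, w}): φ is true.
  x (successors ∅): φ is true.
  y (successors ∅): φ is true.
Detail at u (witness):
  At u: p \land (r \lor \Diamond r) is false, so \neg (p \land (r \lor \Diamond r)) is true.
    At u: p is true, r \lor \Diamond r is false, so p \land (r \lor \Diamond r) is false.
      At u: r is false, \Diamond r is false, so r \lor \Diamond r is false.

Yes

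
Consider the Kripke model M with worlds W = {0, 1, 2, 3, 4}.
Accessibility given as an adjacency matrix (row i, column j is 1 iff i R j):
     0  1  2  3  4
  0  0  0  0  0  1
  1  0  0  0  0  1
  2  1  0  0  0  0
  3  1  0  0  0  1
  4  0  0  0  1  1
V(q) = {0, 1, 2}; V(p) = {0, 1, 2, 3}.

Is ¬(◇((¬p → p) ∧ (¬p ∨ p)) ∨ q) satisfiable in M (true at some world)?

No

Recall that ◇ψ holds at a world iff ψ holds at some accessible world.
Let φ = ¬(◇((¬p → p) ∧ (¬p ∨ p)) ∨ q). Evaluate φ at each world:
  0 (successors {4}): φ is false.
  1 (successors {4}): φ is false.
  2 (successors {0}): φ is false.
  3 (successors {0, 4}): φ is false.
  4 (successors {3, 4}): φ is false.
For instance, at 2:
  At 2: ◇((¬p → p) ∧ (¬p ∨ p)) ∨ q is true, so ¬(◇((¬p → p) ∧ (¬p ∨ p)) ∨ q) is false.
    At 2: ◇((¬p → p) ∧ (¬p ∨ p)) is true, q is true, so ◇((¬p → p) ∧ (¬p ∨ p)) ∨ q is true.
      At 2: ◇((¬p → p) ∧ (¬p ∨ p)) requires (¬p → p) ∧ (¬p ∨ p) at some successor in {0}.
        (¬p → p) ∧ (¬p ∨ p) holds at 0, so ◇((¬p → p) ∧ (¬p ∨ p)) is true at 2.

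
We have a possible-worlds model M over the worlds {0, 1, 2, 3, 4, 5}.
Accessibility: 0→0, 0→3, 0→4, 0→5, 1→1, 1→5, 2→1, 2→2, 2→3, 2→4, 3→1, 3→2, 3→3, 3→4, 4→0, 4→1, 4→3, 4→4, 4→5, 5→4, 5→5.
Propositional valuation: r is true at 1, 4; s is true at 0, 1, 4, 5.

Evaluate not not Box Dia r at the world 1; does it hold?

Yes

At 1: not Box Dia r is false, so not not Box Dia r is true.
  At 1: Box Dia r is true, so not Box Dia r is false.
    At 1: Box Dia r requires Dia r at every successor {1, 5}.
      At 1: Dia r is true.
      At 5: Dia r is true.
    So Box Dia r is true at 1.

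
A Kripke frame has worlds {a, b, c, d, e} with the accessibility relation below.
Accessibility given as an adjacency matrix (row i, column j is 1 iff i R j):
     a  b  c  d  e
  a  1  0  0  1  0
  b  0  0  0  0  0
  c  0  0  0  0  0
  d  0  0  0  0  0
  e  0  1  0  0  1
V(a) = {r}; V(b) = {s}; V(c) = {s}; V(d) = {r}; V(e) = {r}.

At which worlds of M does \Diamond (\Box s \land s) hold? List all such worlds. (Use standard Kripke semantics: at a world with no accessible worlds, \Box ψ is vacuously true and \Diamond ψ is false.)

e

Let φ = \Diamond (\Box s \land s). Evaluate φ at each world:
  a (successors {a, d}): φ is false.
  b (successors ∅): φ is false.
  c (successors ∅): φ is false.
  d (successors ∅): φ is false.
  e (successors {b, e}): φ is true.
For instance, at e:
  At e: \Diamond (\Box s \land s) requires \Box s \land s at some successor in {b, e}.
    \Box s \land s holds at b, so \Diamond (\Box s \land s) is true at e.
      At b: \Box s is true, s is true, so \Box s \land s is true.
Satisfying worlds: {e}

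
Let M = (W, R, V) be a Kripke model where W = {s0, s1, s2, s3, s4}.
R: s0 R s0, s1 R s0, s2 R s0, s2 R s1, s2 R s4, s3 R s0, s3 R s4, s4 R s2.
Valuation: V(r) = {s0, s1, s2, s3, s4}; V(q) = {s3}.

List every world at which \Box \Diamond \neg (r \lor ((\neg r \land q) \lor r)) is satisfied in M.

Let φ = \Box \Diamond \neg (r \lor ((\neg r \land q) \lor r)). Evaluate φ at each world:
  s0 (successors {s0}): φ is false.
  s1 (successors {s0}): φ is false.
  s2 (successors {s0, s1, s4}): φ is false.
  s3 (successors {s0, s4}): φ is false.
  s4 (successors {s2}): φ is false.
For instance, at s4:
  At s4: \Box \Diamond \neg (r \lor ((\neg r \land q) \lor r)) requires \Diamond \neg (r \lor ((\neg r \land q) \lor r)) at every successor {s2}.
    \Diamond \neg (r \lor ((\neg r \land q) \lor r)) fails at s2, so \Box \Diamond \neg (r \lor ((\neg r \land q) \lor r)) is false at s4.
      At s2: \Diamond \neg (r \lor ((\neg r \land q) \lor r)) requires \neg (r \lor ((\neg r \land q) \lor r)) at some successor in {s0, s1, s4}.
        At s0: \neg (r \lor ((\neg r \land q) \lor r)) is false.
        At s1: \neg (r \lor ((\neg r \land q) \lor r)) is false.
        At s4: \neg (r \lor ((\neg r \land q) \lor r)) is false.
      So \Diamond \neg (r \lor ((\neg r \land q) \lor r)) is false at s2.
Satisfying worlds: none.

none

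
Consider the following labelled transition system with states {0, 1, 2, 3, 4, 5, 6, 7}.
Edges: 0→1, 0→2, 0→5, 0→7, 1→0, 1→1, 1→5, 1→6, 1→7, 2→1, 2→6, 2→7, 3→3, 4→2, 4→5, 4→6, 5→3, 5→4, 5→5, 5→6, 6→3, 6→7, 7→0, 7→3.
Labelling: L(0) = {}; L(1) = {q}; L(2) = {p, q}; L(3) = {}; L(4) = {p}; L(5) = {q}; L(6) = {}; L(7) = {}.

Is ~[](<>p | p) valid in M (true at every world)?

Yes

Recall that []ψ holds at a world iff ψ holds at every accessible world, and <>ψ holds iff ψ holds at some accessible world.
Let φ = ~[](<>p | p). Evaluate φ at each world:
  0 (successors {1, 2, 5, 7}): φ is true.
  1 (successors {0, 1, 5, 6, 7}): φ is true.
  2 (successors {1, 6, 7}): φ is true.
  3 (successors {3}): φ is true.
  4 (successors {2, 5, 6}): φ is true.
  5 (successors {3, 4, 5, 6}): φ is true.
  6 (successors {3, 7}): φ is true.
  7 (successors {0, 3}): φ is true.
For instance, at 3:
  At 3: [](<>p | p) is false, so ~[](<>p | p) is true.
    At 3: [](<>p | p) requires <>p | p at every successor {3}.
      <>p | p fails at 3, so [](<>p | p) is false at 3.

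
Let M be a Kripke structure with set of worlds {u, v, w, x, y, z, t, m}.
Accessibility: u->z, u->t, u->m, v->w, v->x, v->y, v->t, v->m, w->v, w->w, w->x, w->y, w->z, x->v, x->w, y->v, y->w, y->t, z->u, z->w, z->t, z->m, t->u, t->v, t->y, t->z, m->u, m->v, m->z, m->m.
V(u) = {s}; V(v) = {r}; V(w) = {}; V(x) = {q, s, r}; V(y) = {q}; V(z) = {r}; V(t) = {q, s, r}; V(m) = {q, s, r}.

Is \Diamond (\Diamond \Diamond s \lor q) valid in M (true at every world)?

Recall that \Diamond ψ holds at a world iff ψ holds at some accessible world.
Let φ = \Diamond (\Diamond \Diamond s \lor q). Evaluate φ at each world:
  u (successors {z, t, m}): φ is true.
  v (successors {w, x, y, t, m}): φ is true.
  w (successors {v, w, x, y, z}): φ is true.
  x (successors {v, w}): φ is true.
  y (successors {v, w, t}): φ is true.
  z (successors {u, w, t, m}): φ is true.
  t (successors {u, v, y, z}): φ is true.
  m (successors {u, v, z, m}): φ is true.
For instance, at m:
  At m: \Diamond (\Diamond \Diamond s \lor q) requires \Diamond \Diamond s \lor q at some successor in {u, v, z, m}.
    \Diamond \Diamond s \lor q holds at u, so \Diamond (\Diamond \Diamond s \lor q) is true at m.
      At u: \Diamond \Diamond s is true, q is false, so \Diamond \Diamond s \lor q is true.

Yes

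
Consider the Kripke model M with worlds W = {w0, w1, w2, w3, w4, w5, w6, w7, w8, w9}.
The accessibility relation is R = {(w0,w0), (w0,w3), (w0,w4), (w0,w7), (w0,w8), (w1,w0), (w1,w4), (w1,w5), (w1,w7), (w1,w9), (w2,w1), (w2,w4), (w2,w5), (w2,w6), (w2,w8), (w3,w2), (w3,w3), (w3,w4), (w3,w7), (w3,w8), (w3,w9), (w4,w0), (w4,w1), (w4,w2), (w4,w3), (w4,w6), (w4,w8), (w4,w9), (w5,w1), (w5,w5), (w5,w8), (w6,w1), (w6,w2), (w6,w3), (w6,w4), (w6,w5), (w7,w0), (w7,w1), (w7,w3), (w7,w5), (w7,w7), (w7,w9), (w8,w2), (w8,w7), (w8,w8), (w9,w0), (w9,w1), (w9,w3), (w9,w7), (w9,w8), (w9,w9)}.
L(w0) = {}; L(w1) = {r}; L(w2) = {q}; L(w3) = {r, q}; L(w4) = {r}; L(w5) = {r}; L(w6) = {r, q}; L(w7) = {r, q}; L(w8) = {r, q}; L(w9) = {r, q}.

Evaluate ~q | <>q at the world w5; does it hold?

At w5: ~q is true, <>q is true, so ~q | <>q is true.
  At w5: <>q requires q at some successor in {w1, w5, w8}.
    q holds at w8, so <>q is true at w5.

Yes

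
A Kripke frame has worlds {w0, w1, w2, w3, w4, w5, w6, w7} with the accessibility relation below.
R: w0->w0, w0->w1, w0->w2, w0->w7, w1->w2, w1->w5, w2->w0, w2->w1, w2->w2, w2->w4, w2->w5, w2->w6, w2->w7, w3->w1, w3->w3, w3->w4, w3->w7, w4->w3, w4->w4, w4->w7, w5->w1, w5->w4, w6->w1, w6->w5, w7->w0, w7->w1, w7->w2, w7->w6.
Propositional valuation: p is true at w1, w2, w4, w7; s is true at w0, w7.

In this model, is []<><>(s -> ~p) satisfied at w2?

Recall that []ψ holds at a world iff ψ holds at every accessible world, and <>ψ holds iff ψ holds at some accessible world.
At w2: []<><>(s -> ~p) requires <><>(s -> ~p) at every successor {w0, w1, w2, w4, w5, w6, w7}.
  At w0: <><>(s -> ~p) is true.
  At w1: <><>(s -> ~p) is true.
  At w2: <><>(s -> ~p) is true.
  At w4: <><>(s -> ~p) is true.
  At w5: <><>(s -> ~p) is true.
  At w6: <><>(s -> ~p) is true.
  At w7: <><>(s -> ~p) is true.
So []<><>(s -> ~p) is true at w2.

Yes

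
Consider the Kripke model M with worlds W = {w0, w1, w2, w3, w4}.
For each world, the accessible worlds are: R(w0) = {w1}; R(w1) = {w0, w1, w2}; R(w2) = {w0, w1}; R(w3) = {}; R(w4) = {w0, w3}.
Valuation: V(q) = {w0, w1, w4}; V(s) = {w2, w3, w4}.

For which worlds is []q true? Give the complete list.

w0, w2, w3

Let φ = []q. Evaluate φ at each world:
  w0 (successors {w1}): φ is true.
  w1 (successors {w0, w1, w2}): φ is false.
  w2 (successors {w0, w1}): φ is true.
  w3 (successors ∅): φ is true.
  w4 (successors {w0, w3}): φ is false.
For instance, at w0:
  At w0: []q requires q at every successor {w1}.
    At w1: q is true.
  So []q is true at w0.
Satisfying worlds: {w0, w2, w3}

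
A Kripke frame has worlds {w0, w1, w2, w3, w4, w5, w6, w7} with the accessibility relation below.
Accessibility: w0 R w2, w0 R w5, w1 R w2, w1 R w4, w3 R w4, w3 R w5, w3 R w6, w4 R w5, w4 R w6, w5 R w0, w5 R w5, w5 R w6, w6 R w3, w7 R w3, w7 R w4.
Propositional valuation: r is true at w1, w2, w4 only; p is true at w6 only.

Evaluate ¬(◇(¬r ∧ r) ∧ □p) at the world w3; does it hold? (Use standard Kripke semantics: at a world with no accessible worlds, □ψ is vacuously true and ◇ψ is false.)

Yes

At w3: ◇(¬r ∧ r) ∧ □p is false, so ¬(◇(¬r ∧ r) ∧ □p) is true.
  At w3: ◇(¬r ∧ r) is false, □p is false, so ◇(¬r ∧ r) ∧ □p is false.
    At w3: ◇(¬r ∧ r) requires ¬r ∧ r at some successor in {w4, w5, w6}.
      At w4: ¬r ∧ r is false.
      At w5: ¬r ∧ r is false.
      At w6: ¬r ∧ r is false.
    So ◇(¬r ∧ r) is false at w3.
    At w3: □p requires p at every successor {w4, w5, w6}.
      p fails at w4, so □p is false at w3.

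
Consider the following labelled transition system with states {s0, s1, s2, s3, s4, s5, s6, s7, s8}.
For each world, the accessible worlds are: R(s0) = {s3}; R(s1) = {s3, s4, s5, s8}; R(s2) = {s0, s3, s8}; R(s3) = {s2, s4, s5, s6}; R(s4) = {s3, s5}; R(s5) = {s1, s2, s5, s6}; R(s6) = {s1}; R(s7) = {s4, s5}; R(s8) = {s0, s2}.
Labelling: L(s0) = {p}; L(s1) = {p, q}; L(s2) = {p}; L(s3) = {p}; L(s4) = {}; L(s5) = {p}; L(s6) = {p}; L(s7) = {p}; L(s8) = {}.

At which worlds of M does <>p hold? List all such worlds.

s0, s1, s2, s3, s4, s5, s6, s7, s8

Let φ = <>p. Evaluate φ at each world:
  s0 (successors {s3}): φ is true.
  s1 (successors {s3, s4, s5, s8}): φ is true.
  s2 (successors {s0, s3, s8}): φ is true.
  s3 (successors {s2, s4, s5, s6}): φ is true.
  s4 (successors {s3, s5}): φ is true.
  s5 (successors {s1, s2, s5, s6}): φ is true.
  s6 (successors {s1}): φ is true.
  s7 (successors {s4, s5}): φ is true.
  s8 (successors {s0, s2}): φ is true.
For instance, at s2:
  At s2: <>p requires p at some successor in {s0, s3, s8}.
    p holds at s0, so <>p is true at s2.
Satisfying worlds: {s0, s1, s2, s3, s4, s5, s6, s7, s8}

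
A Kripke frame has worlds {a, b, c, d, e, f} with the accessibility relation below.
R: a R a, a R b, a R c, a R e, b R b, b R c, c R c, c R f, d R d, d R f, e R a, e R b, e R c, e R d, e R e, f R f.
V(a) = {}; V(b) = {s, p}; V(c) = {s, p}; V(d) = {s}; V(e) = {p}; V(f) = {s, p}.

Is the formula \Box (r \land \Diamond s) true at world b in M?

No

At b: \Box (r \land \Diamond s) requires r \land \Diamond s at every successor {b, c}.
  r \land \Diamond s fails at b, so \Box (r \land \Diamond s) is false at b.
    At b: r is false, \Diamond s is true, so r \land \Diamond s is false.
      At b: \Diamond s requires s at some successor in {b, c}.
        s holds at b, so \Diamond s is true at b.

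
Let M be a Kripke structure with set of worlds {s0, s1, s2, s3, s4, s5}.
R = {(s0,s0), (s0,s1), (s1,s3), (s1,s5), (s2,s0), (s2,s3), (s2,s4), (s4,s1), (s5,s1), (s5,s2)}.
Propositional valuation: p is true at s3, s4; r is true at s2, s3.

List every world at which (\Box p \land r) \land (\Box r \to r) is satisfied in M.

Recall that \Box ψ holds at a world iff ψ holds at every accessible world, and \Diamond ψ holds iff ψ holds at some accessible world.
Let φ = (\Box p \land r) \land (\Box r \to r). Evaluate φ at each world:
  s0 (successors {s0, s1}): φ is false.
  s1 (successors {s3, s5}): φ is false.
  s2 (successors {s0, s3, s4}): φ is false.
  s3 (successors ∅): φ is true.
  s4 (successors {s1}): φ is false.
  s5 (successors {s1, s2}): φ is false.
For instance, at s5:
  At s5: \Box p \land r is false, \Box r \to r is true, so (\Box p \land r) \land (\Box r \to r) is false.
    At s5: \Box p is false, r is false, so \Box p \land r is false.
      At s5: \Box p requires p at every successor {s1, s2}.
        p fails at s1, so \Box p is false at s5.
    At s5: \Box r is false, r is false, so \Box r \to r is true.
      At s5: \Box r requires r at every successor {s1, s2}.
        r fails at s1, so \Box r is false at s5.
Satisfying worlds: {s3}

s3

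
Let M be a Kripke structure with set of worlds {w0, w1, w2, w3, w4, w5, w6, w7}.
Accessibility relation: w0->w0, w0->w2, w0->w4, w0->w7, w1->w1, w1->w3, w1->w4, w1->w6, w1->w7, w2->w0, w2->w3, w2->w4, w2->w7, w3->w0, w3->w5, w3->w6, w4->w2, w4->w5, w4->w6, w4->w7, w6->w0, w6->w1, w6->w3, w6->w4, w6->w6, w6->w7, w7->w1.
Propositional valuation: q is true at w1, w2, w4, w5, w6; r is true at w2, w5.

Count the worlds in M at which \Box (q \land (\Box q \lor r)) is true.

Let φ = \Box (q \land (\Box q \lor r)). Evaluate φ at each world:
  w0 (successors {w0, w2, w4, w7}): φ is false.
  w1 (successors {w1, w3, w4, w6, w7}): φ is false.
  w2 (successors {w0, w3, w4, w7}): φ is false.
  w3 (successors {w0, w5, w6}): φ is false.
  w4 (successors {w2, w5, w6, w7}): φ is false.
  w5 (successors ∅): φ is true.
  w6 (successors {w0, w1, w3, w4, w6, w7}): φ is false.
  w7 (successors {w1}): φ is false.
For instance, at w2:
  At w2: \Box (q \land (\Box q \lor r)) requires q \land (\Box q \lor r) at every successor {w0, w3, w4, w7}.
    q \land (\Box q \lor r) fails at w0, so \Box (q \land (\Box q \lor r)) is false at w2.
      At w0: q is false, \Box q \lor r is false, so q \land (\Box q \lor r) is false.
Satisfying worlds: {w5}

1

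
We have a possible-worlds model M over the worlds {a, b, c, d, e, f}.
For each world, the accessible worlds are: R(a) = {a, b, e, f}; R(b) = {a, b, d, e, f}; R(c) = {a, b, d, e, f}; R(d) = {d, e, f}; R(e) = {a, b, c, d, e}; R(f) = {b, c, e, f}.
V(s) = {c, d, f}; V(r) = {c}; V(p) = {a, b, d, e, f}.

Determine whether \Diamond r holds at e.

Yes

Recall that \Diamond ψ holds at a world iff ψ holds at some accessible world.
At e: \Diamond r requires r at some successor in {a, b, c, d, e}.
  r holds at c, so \Diamond r is true at e.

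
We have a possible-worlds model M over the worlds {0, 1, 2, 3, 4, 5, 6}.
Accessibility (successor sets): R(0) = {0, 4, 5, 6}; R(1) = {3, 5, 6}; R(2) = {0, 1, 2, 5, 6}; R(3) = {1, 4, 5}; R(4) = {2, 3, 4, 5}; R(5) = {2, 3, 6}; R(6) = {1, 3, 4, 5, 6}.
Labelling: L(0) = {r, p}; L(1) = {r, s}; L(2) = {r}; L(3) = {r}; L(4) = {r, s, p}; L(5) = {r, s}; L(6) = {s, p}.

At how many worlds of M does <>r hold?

Recall that <>ψ holds at a world iff ψ holds at some accessible world.
Let φ = <>r. Evaluate φ at each world:
  0 (successors {0, 4, 5, 6}): φ is true.
  1 (successors {3, 5, 6}): φ is true.
  2 (successors {0, 1, 2, 5, 6}): φ is true.
  3 (successors {1, 4, 5}): φ is true.
  4 (successors {2, 3, 4, 5}): φ is true.
  5 (successors {2, 3, 6}): φ is true.
  6 (successors {1, 3, 4, 5, 6}): φ is true.
For instance, at 4:
  At 4: <>r requires r at some successor in {2, 3, 4, 5}.
    r holds at 2, so <>r is true at 4.
Satisfying worlds: {0, 1, 2, 3, 4, 5, 6}

7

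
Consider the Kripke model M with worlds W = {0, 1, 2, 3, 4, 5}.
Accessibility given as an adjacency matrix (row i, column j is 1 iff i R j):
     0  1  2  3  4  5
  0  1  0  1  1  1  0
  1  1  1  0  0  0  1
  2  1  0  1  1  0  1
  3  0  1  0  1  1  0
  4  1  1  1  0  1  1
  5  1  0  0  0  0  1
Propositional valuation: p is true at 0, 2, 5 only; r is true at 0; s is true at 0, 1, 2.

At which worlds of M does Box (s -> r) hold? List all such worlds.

Recall that Box ψ holds at a world iff ψ holds at every accessible world, and Dia ψ holds iff ψ holds at some accessible world.
Let φ = Box (s -> r). Evaluate φ at each world:
  0 (successors {0, 2, 3, 4}): φ is false.
  1 (successors {0, 1, 5}): φ is false.
  2 (successors {0, 2, 3, 5}): φ is false.
  3 (successors {1, 3, 4}): φ is false.
  4 (successors {0, 1, 2, 4, 5}): φ is false.
  5 (successors {0, 5}): φ is true.
For instance, at 2:
  At 2: Box (s -> r) requires s -> r at every successor {0, 2, 3, 5}.
    s -> r fails at 2, so Box (s -> r) is false at 2.
Satisfying worlds: {5}

5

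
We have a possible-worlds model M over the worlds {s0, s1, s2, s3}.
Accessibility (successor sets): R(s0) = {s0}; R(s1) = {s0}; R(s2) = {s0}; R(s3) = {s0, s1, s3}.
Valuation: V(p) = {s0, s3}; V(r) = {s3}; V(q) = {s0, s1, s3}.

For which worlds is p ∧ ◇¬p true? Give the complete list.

Let φ = p ∧ ◇¬p. Evaluate φ at each world:
  s0 (successors {s0}): φ is false.
  s1 (successors {s0}): φ is false.
  s2 (successors {s0}): φ is false.
  s3 (successors {s0, s1, s3}): φ is true.
For instance, at s0:
  At s0: p is true, ◇¬p is false, so p ∧ ◇¬p is false.
    At s0: ◇¬p requires ¬p at some successor in {s0}.
      At s0: ¬p is false.
    So ◇¬p is false at s0.
Satisfying worlds: {s3}

s3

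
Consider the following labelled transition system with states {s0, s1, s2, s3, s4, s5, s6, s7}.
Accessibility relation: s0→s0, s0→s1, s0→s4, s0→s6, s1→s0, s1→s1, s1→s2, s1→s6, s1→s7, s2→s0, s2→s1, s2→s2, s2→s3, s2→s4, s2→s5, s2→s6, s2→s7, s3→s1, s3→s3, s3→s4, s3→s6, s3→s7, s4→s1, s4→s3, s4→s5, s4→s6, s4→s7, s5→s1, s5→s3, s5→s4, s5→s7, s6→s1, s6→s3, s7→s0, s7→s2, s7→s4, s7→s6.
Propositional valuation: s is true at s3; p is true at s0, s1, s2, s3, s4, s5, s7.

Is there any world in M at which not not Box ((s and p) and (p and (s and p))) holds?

Let φ = not not Box ((s and p) and (p and (s and p))). Evaluate φ at each world:
  s0 (successors {s0, s1, s4, s6}): φ is false.
  s1 (successors {s0, s1, s2, s6, s7}): φ is false.
  s2 (successors {s0, s1, s2, s3, s4, s5, s6, s7}): φ is false.
  s3 (successors {s1, s3, s4, s6, s7}): φ is false.
  s4 (successors {s1, s3, s5, s6, s7}): φ is false.
  s5 (successors {s1, s3, s4, s7}): φ is false.
  s6 (successors {s1, s3}): φ is false.
  s7 (successors {s0, s2, s4, s6}): φ is false.
For instance, at s5:
  At s5: not Box ((s and p) and (p and (s and p))) is true, so not not Box ((s and p) and (p and (s and p))) is false.
    At s5: Box ((s and p) and (p and (s and p))) is false, so not Box ((s and p) and (p and (s and p))) is true.
      At s5: Box ((s and p) and (p and (s and p))) requires (s and p) and (p and (s and p)) at every successor {s1, s3, s4, s7}.
        (s and p) and (p and (s and p)) fails at s1, so Box ((s and p) and (p and (s and p))) is false at s5.

No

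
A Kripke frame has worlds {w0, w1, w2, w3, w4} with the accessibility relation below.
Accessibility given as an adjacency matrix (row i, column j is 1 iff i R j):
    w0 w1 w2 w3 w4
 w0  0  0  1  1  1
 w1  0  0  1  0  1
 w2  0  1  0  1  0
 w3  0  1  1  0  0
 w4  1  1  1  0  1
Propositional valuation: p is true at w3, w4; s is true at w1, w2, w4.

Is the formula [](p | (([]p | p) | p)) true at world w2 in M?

At w2: [](p | (([]p | p) | p)) requires p | (([]p | p) | p) at every successor {w1, w3}.
  p | (([]p | p) | p) fails at w1, so [](p | (([]p | p) | p)) is false at w2.
    At w1: p is false, ([]p | p) | p is false, so p | (([]p | p) | p) is false.
      At w1: []p | p is false, p is false, so ([]p | p) | p is false.

No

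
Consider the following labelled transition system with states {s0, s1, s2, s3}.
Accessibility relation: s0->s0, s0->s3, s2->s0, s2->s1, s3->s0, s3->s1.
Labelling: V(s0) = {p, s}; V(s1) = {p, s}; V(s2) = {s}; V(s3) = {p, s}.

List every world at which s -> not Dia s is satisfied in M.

Recall that Dia ψ holds at a world iff ψ holds at some accessible world.
Let φ = s -> not Dia s. Evaluate φ at each world:
  s0 (successors {s0, s3}): φ is false.
  s1 (successors ∅): φ is true.
  s2 (successors {s0, s1}): φ is false.
  s3 (successors {s0, s1}): φ is false.
For instance, at s3:
  At s3: s is true, not Dia s is false, so s -> not Dia s is false.
    At s3: Dia s is true, so not Dia s is false.
      At s3: Dia s requires s at some successor in {s0, s1}.
        s holds at s0, so Dia s is true at s3.
Satisfying worlds: {s1}

s1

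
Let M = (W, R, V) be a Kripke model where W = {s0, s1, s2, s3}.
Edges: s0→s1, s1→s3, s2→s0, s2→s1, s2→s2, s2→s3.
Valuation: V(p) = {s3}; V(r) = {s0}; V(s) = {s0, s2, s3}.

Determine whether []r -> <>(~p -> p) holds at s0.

Yes

At s0: []r is false, <>(~p -> p) is false, so []r -> <>(~p -> p) is true.
  At s0: []r requires r at every successor {s1}.
    r fails at s1, so []r is false at s0.
  At s0: <>(~p -> p) requires ~p -> p at some successor in {s1}.
    At s1: ~p -> p is false.
  So <>(~p -> p) is false at s0.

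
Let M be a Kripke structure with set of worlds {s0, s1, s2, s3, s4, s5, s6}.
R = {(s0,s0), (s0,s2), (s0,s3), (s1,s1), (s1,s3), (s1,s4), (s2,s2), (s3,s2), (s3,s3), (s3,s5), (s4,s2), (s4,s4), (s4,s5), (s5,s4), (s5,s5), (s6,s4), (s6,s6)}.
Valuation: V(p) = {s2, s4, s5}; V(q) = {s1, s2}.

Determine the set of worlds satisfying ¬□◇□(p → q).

s1, s3, s4, s5, s6

Let φ = ¬□◇□(p → q). Evaluate φ at each world:
  s0 (successors {s0, s2, s3}): φ is false.
  s1 (successors {s1, s3, s4}): φ is true.
  s2 (successors {s2}): φ is false.
  s3 (successors {s2, s3, s5}): φ is true.
  s4 (successors {s2, s4, s5}): φ is true.
  s5 (successors {s4, s5}): φ is true.
  s6 (successors {s4, s6}): φ is true.
For instance, at s3:
  At s3: □◇□(p → q) is false, so ¬□◇□(p → q) is true.
    At s3: □◇□(p → q) requires ◇□(p → q) at every successor {s2, s3, s5}.
      ◇□(p → q) fails at s5, so □◇□(p → q) is false at s3.
Satisfying worlds: {s1, s3, s4, s5, s6}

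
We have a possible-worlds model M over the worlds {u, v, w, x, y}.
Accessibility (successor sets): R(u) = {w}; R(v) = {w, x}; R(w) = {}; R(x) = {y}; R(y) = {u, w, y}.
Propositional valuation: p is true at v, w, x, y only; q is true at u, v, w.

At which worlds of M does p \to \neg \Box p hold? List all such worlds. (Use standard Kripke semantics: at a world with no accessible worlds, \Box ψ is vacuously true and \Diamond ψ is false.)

Let φ = p \to \neg \Box p. Evaluate φ at each world:
  u (successors {w}): φ is true.
  v (successors {w, x}): φ is false.
  w (successors ∅): φ is false.
  x (successors {y}): φ is false.
  y (successors {u, w, y}): φ is true.
For instance, at x:
  At x: p is true, \neg \Box p is false, so p \to \neg \Box p is false.
    At x: \Box p is true, so \neg \Box p is false.
      At x: \Box p requires p at every successor {y}.
        At y: p is true.
      So \Box p is true at x.
Satisfying worlds: {u, y}

u, y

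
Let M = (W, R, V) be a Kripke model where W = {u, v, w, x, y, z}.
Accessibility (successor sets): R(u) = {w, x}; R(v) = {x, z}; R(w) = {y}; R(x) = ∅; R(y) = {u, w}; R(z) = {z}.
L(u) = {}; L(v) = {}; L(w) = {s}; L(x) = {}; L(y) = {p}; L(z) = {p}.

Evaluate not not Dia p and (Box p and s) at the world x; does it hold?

At x: not not Dia p is false, Box p and s is false, so not not Dia p and (Box p and s) is false.
  At x: not Dia p is true, so not not Dia p is false.
    At x: Dia p is false, so not Dia p is true.
      At x: no accessible worlds, so Dia p is false.
  At x: Box p is true, s is false, so Box p and s is false.
    At x: no accessible worlds, so Box p holds vacuously.

No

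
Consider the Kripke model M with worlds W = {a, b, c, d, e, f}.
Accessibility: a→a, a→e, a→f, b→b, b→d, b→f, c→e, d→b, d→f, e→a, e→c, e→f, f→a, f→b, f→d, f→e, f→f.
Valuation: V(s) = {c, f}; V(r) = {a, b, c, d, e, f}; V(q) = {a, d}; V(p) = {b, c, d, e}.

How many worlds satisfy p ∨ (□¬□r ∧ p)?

Recall that □ψ holds at a world iff ψ holds at every accessible world, and ◇ψ holds iff ψ holds at some accessible world.
Let φ = p ∨ (□¬□r ∧ p). Evaluate φ at each world:
  a (successors {a, e, f}): φ is false.
  b (successors {b, d, f}): φ is true.
  c (successors {e}): φ is true.
  d (successors {b, f}): φ is true.
  e (successors {a, c, f}): φ is true.
  f (successors {a, b, d, e, f}): φ is false.
For instance, at e:
  At e: p is true, □¬□r ∧ p is false, so p ∨ (□¬□r ∧ p) is true.
    At e: □¬□r is false, p is true, so □¬□r ∧ p is false.
      At e: □¬□r requires ¬□r at every successor {a, c, f}.
        ¬□r fails at a, so □¬□r is false at e.
Satisfying worlds: {b, c, d, e}

4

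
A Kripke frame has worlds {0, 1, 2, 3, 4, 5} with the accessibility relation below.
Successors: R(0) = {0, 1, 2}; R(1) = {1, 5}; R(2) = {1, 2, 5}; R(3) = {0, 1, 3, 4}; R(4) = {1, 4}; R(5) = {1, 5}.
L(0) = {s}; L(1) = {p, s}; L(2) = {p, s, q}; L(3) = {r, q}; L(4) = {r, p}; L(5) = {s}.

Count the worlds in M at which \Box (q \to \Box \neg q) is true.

Recall that \Box ψ holds at a world iff ψ holds at every accessible world, and \Diamond ψ holds iff ψ holds at some accessible world.
Let φ = \Box (q \to \Box \neg q). Evaluate φ at each world:
  0 (successors {0, 1, 2}): φ is false.
  1 (successors {1, 5}): φ is true.
  2 (successors {1, 2, 5}): φ is false.
  3 (successors {0, 1, 3, 4}): φ is false.
  4 (successors {1, 4}): φ is true.
  5 (successors {1, 5}): φ is true.
For instance, at 2:
  At 2: \Box (q \to \Box \neg q) requires q \to \Box \neg q at every successor {1, 2, 5}.
    q \to \Box \neg q fails at 2, so \Box (q \to \Box \neg q) is false at 2.
      At 2: q is true, \Box \neg q is false, so q \to \Box \neg q is false.
Satisfying worlds: {1, 4, 5}

3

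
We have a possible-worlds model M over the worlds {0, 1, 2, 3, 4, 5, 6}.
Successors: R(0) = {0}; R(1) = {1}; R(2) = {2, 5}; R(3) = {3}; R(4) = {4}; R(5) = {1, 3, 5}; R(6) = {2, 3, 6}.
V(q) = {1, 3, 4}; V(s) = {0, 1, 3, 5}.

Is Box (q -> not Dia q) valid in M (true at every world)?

Let φ = Box (q -> not Dia q). Evaluate φ at each world:
  0 (successors {0}): φ is true.
  1 (successors {1}): φ is false.
  2 (successors {2, 5}): φ is true.
  3 (successors {3}): φ is false.
  4 (successors {4}): φ is false.
  5 (successors {1, 3, 5}): φ is false.
  6 (successors {2, 3, 6}): φ is false.
Detail at 1 (counterexample):
  At 1: Box (q -> not Dia q) requires q -> not Dia q at every successor {1}.
    q -> not Dia q fails at 1, so Box (q -> not Dia q) is false at 1.
      At 1: q is true, not Dia q is false, so q -> not Dia q is false.

No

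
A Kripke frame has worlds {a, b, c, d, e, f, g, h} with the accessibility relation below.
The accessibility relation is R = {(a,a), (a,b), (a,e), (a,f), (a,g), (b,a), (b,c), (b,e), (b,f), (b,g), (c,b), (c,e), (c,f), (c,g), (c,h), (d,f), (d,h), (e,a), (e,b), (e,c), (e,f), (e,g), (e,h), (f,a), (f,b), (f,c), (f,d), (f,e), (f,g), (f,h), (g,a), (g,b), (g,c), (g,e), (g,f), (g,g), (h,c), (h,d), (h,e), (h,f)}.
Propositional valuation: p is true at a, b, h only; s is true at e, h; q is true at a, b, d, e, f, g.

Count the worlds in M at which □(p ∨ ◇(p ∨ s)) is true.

8

Let φ = □(p ∨ ◇(p ∨ s)). Evaluate φ at each world:
  a (successors {a, b, e, f, g}): φ is true.
  b (successors {a, c, e, f, g}): φ is true.
  c (successors {b, e, f, g, h}): φ is true.
  d (successors {f, h}): φ is true.
  e (successors {a, b, c, f, g, h}): φ is true.
  f (successors {a, b, c, d, e, g, h}): φ is true.
  g (successors {a, b, c, e, f, g}): φ is true.
  h (successors {c, d, e, f}): φ is true.
For instance, at f:
  At f: □(p ∨ ◇(p ∨ s)) requires p ∨ ◇(p ∨ s) at every successor {a, b, c, d, e, g, h}.
    At a: p ∨ ◇(p ∨ s) is true.
    At b: p ∨ ◇(p ∨ s) is true.
    At c: p ∨ ◇(p ∨ s) is true.
    At d: p ∨ ◇(p ∨ s) is true.
    At e: p ∨ ◇(p ∨ s) is true.
    At g: p ∨ ◇(p ∨ s) is true.
    At h: p ∨ ◇(p ∨ s) is true.
  So □(p ∨ ◇(p ∨ s)) is true at f.
Satisfying worlds: {a, b, c, d, e, f, g, h}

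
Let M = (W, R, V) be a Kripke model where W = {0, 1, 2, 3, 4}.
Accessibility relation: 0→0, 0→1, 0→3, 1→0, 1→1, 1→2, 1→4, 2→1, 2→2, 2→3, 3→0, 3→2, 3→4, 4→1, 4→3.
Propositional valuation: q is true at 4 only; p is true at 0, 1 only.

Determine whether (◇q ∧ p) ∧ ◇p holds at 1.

Recall that ◇ψ holds at a world iff ψ holds at some accessible world.
At 1: ◇q ∧ p is true, ◇p is true, so (◇q ∧ p) ∧ ◇p is true.
  At 1: ◇q is true, p is true, so ◇q ∧ p is true.
    At 1: ◇q requires q at some successor in {0, 1, 2, 4}.
      q holds at 4, so ◇q is true at 1.
  At 1: ◇p requires p at some successor in {0, 1, 2, 4}.
    p holds at 0, so ◇p is true at 1.

Yes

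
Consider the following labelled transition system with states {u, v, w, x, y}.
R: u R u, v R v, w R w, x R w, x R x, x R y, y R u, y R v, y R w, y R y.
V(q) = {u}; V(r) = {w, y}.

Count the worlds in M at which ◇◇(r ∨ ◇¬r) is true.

5

Recall that ◇ψ holds at a world iff ψ holds at some accessible world.
Let φ = ◇◇(r ∨ ◇¬r). Evaluate φ at each world:
  u (successors {u}): φ is true.
  v (successors {v}): φ is true.
  w (successors {w}): φ is true.
  x (successors {w, x, y}): φ is true.
  y (successors {u, v, w, y}): φ is true.
For instance, at v:
  At v: ◇◇(r ∨ ◇¬r) requires ◇(r ∨ ◇¬r) at some successor in {v}.
    ◇(r ∨ ◇¬r) holds at v, so ◇◇(r ∨ ◇¬r) is true at v.
      At v: ◇(r ∨ ◇¬r) requires r ∨ ◇¬r at some successor in {v}.
        r ∨ ◇¬r holds at v, so ◇(r ∨ ◇¬r) is true at v.
Satisfying worlds: {u, v, w, x, y}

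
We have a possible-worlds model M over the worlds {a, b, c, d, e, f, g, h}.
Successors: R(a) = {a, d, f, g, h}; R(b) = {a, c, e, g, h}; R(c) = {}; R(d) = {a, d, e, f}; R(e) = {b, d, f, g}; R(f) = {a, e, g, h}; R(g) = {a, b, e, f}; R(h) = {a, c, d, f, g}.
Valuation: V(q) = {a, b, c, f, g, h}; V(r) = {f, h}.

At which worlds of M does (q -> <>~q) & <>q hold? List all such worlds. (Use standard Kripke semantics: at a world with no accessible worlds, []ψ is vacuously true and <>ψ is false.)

Recall that <>ψ holds at a world iff ψ holds at some accessible world.
Let φ = (q -> <>~q) & <>q. Evaluate φ at each world:
  a (successors {a, d, f, g, h}): φ is true.
  b (successors {a, c, e, g, h}): φ is true.
  c (successors ∅): φ is false.
  d (successors {a, d, e, f}): φ is true.
  e (successors {b, d, f, g}): φ is true.
  f (successors {a, e, g, h}): φ is true.
  g (successors {a, b, e, f}): φ is true.
  h (successors {a, c, d, f, g}): φ is true.
For instance, at g:
  At g: q -> <>~q is true, <>q is true, so (q -> <>~q) & <>q is true.
    At g: q is true, <>~q is true, so q -> <>~q is true.
      At g: <>~q requires ~q at some successor in {a, b, e, f}.
        ~q holds at e, so <>~q is true at g.
    At g: <>q requires q at some successor in {a, b, e, f}.
      q holds at a, so <>q is true at g.
Satisfying worlds: {a, b, d, e, f, g, h}

a, b, d, e, f, g, h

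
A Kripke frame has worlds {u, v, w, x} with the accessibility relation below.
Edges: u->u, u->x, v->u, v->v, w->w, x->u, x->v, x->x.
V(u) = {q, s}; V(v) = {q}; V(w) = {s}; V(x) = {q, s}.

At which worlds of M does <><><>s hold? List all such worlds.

Recall that <>ψ holds at a world iff ψ holds at some accessible world.
Let φ = <><><>s. Evaluate φ at each world:
  u (successors {u, x}): φ is true.
  v (successors {u, v}): φ is true.
  w (successors {w}): φ is true.
  x (successors {u, v, x}): φ is true.
For instance, at u:
  At u: <><><>s requires <><>s at some successor in {u, x}.
    <><>s holds at u, so <><><>s is true at u.
      At u: <><>s requires <>s at some successor in {u, x}.
        <>s holds at u, so <><>s is true at u.
Satisfying worlds: {u, v, w, x}

u, v, w, x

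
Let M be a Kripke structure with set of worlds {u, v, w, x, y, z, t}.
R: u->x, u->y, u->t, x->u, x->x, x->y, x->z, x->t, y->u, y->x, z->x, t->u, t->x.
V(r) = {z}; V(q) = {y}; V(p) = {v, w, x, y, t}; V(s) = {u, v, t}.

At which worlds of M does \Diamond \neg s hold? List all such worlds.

u, x, y, z, t

Let φ = \Diamond \neg s. Evaluate φ at each world:
  u (successors {x, y, t}): φ is true.
  v (successors ∅): φ is false.
  w (successors ∅): φ is false.
  x (successors {u, x, y, z, t}): φ is true.
  y (successors {u, x}): φ is true.
  z (successors {x}): φ is true.
  t (successors {u, x}): φ is true.
For instance, at x:
  At x: \Diamond \neg s requires \neg s at some successor in {u, x, y, z, t}.
    \neg s holds at x, so \Diamond \neg s is true at x.
Satisfying worlds: {u, x, y, z, t}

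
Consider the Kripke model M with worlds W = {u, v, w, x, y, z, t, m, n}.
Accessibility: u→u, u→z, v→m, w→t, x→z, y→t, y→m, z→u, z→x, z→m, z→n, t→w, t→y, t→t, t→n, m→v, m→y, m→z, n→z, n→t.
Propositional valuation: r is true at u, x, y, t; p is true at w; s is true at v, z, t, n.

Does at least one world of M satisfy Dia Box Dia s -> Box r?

Recall that Box ψ holds at a world iff ψ holds at every accessible world, and Dia ψ holds iff ψ holds at some accessible world.
Let φ = Dia Box Dia s -> Box r. Evaluate φ at each world:
  u (successors {u, z}): φ is false.
  v (successors {m}): φ is true.
  w (successors {t}): φ is true.
  x (successors {z}): φ is false.
  y (successors {t, m}): φ is false.
  z (successors {u, x, m, n}): φ is false.
  t (successors {w, y, t, n}): φ is false.
  m (successors {v, y, z}): φ is false.
  n (successors {z, t}): φ is false.
Detail at v (witness):
  At v: Dia Box Dia s is false, Box r is false, so Dia Box Dia s -> Box r is true.
    At v: Dia Box Dia s requires Box Dia s at some successor in {m}.
      At m: Box Dia s is false.
    So Dia Box Dia s is false at v.
    At v: Box r requires r at every successor {m}.
      r fails at m, so Box r is false at v.

Yes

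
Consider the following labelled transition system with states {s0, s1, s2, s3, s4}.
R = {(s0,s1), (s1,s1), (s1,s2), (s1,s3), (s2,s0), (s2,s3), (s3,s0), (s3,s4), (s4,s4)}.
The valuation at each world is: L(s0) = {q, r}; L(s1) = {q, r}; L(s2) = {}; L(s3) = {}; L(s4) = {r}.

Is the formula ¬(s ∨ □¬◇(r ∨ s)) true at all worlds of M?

Yes

Let φ = ¬(s ∨ □¬◇(r ∨ s)). Evaluate φ at each world:
  s0 (successors {s1}): φ is true.
  s1 (successors {s1, s2, s3}): φ is true.
  s2 (successors {s0, s3}): φ is true.
  s3 (successors {s0, s4}): φ is true.
  s4 (successors {s4}): φ is true.
For instance, at s3:
  At s3: s ∨ □¬◇(r ∨ s) is false, so ¬(s ∨ □¬◇(r ∨ s)) is true.
    At s3: s is false, □¬◇(r ∨ s) is false, so s ∨ □¬◇(r ∨ s) is false.
      At s3: □¬◇(r ∨ s) requires ¬◇(r ∨ s) at every successor {s0, s4}.
        ¬◇(r ∨ s) fails at s0, so □¬◇(r ∨ s) is false at s3.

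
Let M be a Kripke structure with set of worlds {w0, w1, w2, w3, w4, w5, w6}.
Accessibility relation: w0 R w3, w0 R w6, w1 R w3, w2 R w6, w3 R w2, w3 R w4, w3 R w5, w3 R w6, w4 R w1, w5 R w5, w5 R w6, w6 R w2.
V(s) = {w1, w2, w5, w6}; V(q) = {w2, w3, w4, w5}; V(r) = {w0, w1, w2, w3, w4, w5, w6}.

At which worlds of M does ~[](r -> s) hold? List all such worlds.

Let φ = ~[](r -> s). Evaluate φ at each world:
  w0 (successors {w3, w6}): φ is true.
  w1 (successors {w3}): φ is true.
  w2 (successors {w6}): φ is false.
  w3 (successors {w2, w4, w5, w6}): φ is true.
  w4 (successors {w1}): φ is false.
  w5 (successors {w5, w6}): φ is false.
  w6 (successors {w2}): φ is false.
For instance, at w3:
  At w3: [](r -> s) is false, so ~[](r -> s) is true.
    At w3: [](r -> s) requires r -> s at every successor {w2, w4, w5, w6}.
      r -> s fails at w4, so [](r -> s) is false at w3.
Satisfying worlds: {w0, w1, w3}

w0, w1, w3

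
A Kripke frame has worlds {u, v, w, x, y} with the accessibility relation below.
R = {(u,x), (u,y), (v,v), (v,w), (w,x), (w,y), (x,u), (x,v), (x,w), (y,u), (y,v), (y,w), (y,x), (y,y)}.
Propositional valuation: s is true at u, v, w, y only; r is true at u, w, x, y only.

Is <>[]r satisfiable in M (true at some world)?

Yes

Recall that []ψ holds at a world iff ψ holds at every accessible world, and <>ψ holds iff ψ holds at some accessible world.
Let φ = <>[]r. Evaluate φ at each world:
  u (successors {x, y}): φ is false.
  v (successors {v, w}): φ is true.
  w (successors {x, y}): φ is false.
  x (successors {u, v, w}): φ is true.
  y (successors {u, v, w, x, y}): φ is true.
Detail at v (witness):
  At v: <>[]r requires []r at some successor in {v, w}.
    []r holds at w, so <>[]r is true at v.
      At w: []r requires r at every successor {x, y}.
        At x: r is true.
        At y: r is true.
      So []r is true at w.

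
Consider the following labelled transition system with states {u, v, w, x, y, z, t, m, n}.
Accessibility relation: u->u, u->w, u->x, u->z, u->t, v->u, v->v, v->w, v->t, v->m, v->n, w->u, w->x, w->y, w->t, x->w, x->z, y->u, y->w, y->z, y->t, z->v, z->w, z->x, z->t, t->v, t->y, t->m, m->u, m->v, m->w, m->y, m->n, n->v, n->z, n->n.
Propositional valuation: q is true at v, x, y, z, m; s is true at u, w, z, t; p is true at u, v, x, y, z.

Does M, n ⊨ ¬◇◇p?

No

At n: ◇◇p is true, so ¬◇◇p is false.
  At n: ◇◇p requires ◇p at some successor in {v, z, n}.
    ◇p holds at v, so ◇◇p is true at n.
      At v: ◇p requires p at some successor in {u, v, w, t, m, n}.
        p holds at u, so ◇p is true at v.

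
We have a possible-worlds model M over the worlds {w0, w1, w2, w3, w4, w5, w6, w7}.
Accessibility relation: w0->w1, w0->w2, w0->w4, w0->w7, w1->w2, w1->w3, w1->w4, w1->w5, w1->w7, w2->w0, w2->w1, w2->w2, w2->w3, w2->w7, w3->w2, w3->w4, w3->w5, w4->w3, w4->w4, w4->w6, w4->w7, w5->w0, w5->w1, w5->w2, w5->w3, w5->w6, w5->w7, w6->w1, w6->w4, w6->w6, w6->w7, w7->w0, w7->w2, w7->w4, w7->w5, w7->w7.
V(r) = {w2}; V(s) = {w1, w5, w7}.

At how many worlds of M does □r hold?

Let φ = □r. Evaluate φ at each world:
  w0 (successors {w1, w2, w4, w7}): φ is false.
  w1 (successors {w2, w3, w4, w5, w7}): φ is false.
  w2 (successors {w0, w1, w2, w3, w7}): φ is false.
  w3 (successors {w2, w4, w5}): φ is false.
  w4 (successors {w3, w4, w6, w7}): φ is false.
  w5 (successors {w0, w1, w2, w3, w6, w7}): φ is false.
  w6 (successors {w1, w4, w6, w7}): φ is false.
  w7 (successors {w0, w2, w4, w5, w7}): φ is false.
For instance, at w0:
  At w0: □r requires r at every successor {w1, w2, w4, w7}.
    r fails at w1, so □r is false at w0.
Satisfying worlds: none.

0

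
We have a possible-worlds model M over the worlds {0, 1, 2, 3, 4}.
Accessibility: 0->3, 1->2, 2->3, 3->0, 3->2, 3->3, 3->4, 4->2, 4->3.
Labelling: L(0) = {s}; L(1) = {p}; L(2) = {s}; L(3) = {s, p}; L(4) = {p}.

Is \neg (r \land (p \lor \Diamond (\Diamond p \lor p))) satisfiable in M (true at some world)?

Recall that \Diamond ψ holds at a world iff ψ holds at some accessible world.
Let φ = \neg (r \land (p \lor \Diamond (\Diamond p \lor p))). Evaluate φ at each world:
  0 (successors {3}): φ is true.
  1 (successors {2}): φ is true.
  2 (successors {3}): φ is true.
  3 (successors {0, 2, 3, 4}): φ is true.
  4 (successors {2, 3}): φ is true.
Detail at 0 (witness):
  At 0: r \land (p \lor \Diamond (\Diamond p \lor p)) is false, so \neg (r \land (p \lor \Diamond (\Diamond p \lor p))) is true.
    At 0: r is false, p \lor \Diamond (\Diamond p \lor p) is true, so r \land (p \lor \Diamond (\Diamond p \lor p)) is false.
      At 0: p is false, \Diamond (\Diamond p \lor p) is true, so p \lor \Diamond (\Diamond p \lor p) is true.

Yes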